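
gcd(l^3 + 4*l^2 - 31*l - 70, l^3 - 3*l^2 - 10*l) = l^2 - 3*l - 10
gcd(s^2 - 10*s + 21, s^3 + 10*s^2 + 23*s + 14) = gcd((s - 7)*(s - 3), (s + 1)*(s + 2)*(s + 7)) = 1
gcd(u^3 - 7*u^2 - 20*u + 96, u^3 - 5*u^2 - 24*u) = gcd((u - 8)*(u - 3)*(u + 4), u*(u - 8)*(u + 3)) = u - 8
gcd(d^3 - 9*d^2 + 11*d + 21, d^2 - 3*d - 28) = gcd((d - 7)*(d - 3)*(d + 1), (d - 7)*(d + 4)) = d - 7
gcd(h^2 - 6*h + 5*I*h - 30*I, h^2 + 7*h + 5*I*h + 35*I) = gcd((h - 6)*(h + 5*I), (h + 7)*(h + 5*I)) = h + 5*I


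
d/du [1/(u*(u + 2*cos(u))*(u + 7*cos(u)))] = (9*u^2*sin(u) - 3*u^2 + 14*u*sin(2*u) - 18*u*cos(u) - 7*cos(2*u) - 7)/(u^2*(u + 2*cos(u))^2*(u + 7*cos(u))^2)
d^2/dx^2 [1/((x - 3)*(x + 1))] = 2*((x - 3)^2 + (x - 3)*(x + 1) + (x + 1)^2)/((x - 3)^3*(x + 1)^3)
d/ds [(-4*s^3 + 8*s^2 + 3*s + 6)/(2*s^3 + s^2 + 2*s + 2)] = (-20*s^4 - 28*s^3 - 47*s^2 + 20*s - 6)/(4*s^6 + 4*s^5 + 9*s^4 + 12*s^3 + 8*s^2 + 8*s + 4)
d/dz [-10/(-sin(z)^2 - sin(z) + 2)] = -10*(2*sin(z) + 1)*cos(z)/(sin(z)^2 + sin(z) - 2)^2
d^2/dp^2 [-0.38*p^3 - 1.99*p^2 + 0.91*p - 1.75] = -2.28*p - 3.98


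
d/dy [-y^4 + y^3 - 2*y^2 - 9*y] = -4*y^3 + 3*y^2 - 4*y - 9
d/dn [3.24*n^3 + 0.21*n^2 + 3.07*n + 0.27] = 9.72*n^2 + 0.42*n + 3.07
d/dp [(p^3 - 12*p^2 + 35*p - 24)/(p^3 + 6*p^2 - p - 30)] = 6*(3*p^4 - 12*p^3 - 36*p^2 + 168*p - 179)/(p^6 + 12*p^5 + 34*p^4 - 72*p^3 - 359*p^2 + 60*p + 900)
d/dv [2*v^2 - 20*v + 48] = 4*v - 20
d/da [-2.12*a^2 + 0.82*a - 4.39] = 0.82 - 4.24*a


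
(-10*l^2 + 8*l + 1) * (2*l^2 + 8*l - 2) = -20*l^4 - 64*l^3 + 86*l^2 - 8*l - 2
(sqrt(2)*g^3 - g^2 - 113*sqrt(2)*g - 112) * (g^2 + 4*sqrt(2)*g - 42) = sqrt(2)*g^5 + 7*g^4 - 159*sqrt(2)*g^3 - 974*g^2 + 4298*sqrt(2)*g + 4704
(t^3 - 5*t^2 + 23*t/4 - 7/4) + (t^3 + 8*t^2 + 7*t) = 2*t^3 + 3*t^2 + 51*t/4 - 7/4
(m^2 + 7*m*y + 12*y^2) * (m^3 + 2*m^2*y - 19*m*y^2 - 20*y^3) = m^5 + 9*m^4*y + 7*m^3*y^2 - 129*m^2*y^3 - 368*m*y^4 - 240*y^5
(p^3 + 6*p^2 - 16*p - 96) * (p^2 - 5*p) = p^5 + p^4 - 46*p^3 - 16*p^2 + 480*p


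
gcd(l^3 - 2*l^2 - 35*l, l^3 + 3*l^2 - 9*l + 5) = l + 5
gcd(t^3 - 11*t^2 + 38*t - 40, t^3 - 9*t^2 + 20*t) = t^2 - 9*t + 20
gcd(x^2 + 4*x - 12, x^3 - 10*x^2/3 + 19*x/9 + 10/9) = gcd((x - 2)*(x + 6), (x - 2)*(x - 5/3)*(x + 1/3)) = x - 2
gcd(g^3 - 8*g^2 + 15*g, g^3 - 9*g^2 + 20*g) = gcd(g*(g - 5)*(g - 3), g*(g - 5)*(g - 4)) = g^2 - 5*g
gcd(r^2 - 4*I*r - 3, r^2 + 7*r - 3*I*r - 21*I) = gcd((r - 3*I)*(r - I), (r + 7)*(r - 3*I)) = r - 3*I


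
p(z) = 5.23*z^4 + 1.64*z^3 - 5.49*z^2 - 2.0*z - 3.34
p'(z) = 20.92*z^3 + 4.92*z^2 - 10.98*z - 2.0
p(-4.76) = 2389.82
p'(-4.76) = -2094.49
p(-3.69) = 816.52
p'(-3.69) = -945.58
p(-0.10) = -3.20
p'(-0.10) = -0.87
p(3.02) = 420.76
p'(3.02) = 585.93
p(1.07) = -2.90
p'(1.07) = 17.51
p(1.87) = 48.40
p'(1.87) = 131.47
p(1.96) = 61.18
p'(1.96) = 152.90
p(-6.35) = 7871.55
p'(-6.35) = -5090.41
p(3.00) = 409.16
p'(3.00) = 574.18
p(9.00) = 35043.56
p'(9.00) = 15548.38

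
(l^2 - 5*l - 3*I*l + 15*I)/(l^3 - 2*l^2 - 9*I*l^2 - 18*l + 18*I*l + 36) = (l - 5)/(l^2 + l*(-2 - 6*I) + 12*I)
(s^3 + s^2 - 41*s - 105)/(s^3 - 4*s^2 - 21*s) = (s + 5)/s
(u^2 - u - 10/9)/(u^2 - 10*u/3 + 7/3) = (9*u^2 - 9*u - 10)/(3*(3*u^2 - 10*u + 7))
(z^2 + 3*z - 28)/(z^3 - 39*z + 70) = (z - 4)/(z^2 - 7*z + 10)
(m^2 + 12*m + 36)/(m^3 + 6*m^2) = (m + 6)/m^2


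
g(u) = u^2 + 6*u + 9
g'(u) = 2*u + 6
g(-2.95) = 0.00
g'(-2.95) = 0.10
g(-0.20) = 7.84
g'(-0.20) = 5.60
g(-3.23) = 0.05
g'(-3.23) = -0.46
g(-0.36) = 6.97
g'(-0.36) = 5.28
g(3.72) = 45.16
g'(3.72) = 13.44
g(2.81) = 33.76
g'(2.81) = 11.62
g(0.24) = 10.50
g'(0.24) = 6.48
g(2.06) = 25.60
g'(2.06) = 10.12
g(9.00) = 144.00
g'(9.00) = 24.00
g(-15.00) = 144.00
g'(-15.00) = -24.00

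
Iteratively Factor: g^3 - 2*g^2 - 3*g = (g)*(g^2 - 2*g - 3) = g*(g + 1)*(g - 3)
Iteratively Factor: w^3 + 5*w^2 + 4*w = (w + 1)*(w^2 + 4*w) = w*(w + 1)*(w + 4)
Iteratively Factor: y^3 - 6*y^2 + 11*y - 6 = (y - 2)*(y^2 - 4*y + 3) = (y - 3)*(y - 2)*(y - 1)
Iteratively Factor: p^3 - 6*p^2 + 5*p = (p - 1)*(p^2 - 5*p) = (p - 5)*(p - 1)*(p)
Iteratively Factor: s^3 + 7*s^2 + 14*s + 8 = (s + 1)*(s^2 + 6*s + 8) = (s + 1)*(s + 2)*(s + 4)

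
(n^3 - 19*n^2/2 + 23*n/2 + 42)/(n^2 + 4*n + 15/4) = 2*(n^2 - 11*n + 28)/(2*n + 5)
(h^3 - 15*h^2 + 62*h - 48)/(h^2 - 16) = (h^3 - 15*h^2 + 62*h - 48)/(h^2 - 16)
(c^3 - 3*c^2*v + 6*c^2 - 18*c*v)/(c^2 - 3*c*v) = c + 6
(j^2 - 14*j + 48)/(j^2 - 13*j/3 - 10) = 3*(j - 8)/(3*j + 5)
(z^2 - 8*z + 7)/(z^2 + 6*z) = (z^2 - 8*z + 7)/(z*(z + 6))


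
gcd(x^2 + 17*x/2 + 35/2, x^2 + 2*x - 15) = x + 5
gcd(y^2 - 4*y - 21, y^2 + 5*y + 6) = y + 3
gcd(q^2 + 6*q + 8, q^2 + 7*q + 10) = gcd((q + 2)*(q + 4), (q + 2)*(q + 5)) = q + 2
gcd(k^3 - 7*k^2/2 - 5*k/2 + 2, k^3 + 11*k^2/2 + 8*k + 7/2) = k + 1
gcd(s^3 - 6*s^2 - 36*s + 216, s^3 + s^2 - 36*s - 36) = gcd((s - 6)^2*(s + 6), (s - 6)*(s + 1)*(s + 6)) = s^2 - 36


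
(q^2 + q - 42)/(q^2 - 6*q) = (q + 7)/q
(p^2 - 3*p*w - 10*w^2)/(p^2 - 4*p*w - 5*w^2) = (p + 2*w)/(p + w)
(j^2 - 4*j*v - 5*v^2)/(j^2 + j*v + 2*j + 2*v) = (j - 5*v)/(j + 2)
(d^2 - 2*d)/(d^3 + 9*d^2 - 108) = d*(d - 2)/(d^3 + 9*d^2 - 108)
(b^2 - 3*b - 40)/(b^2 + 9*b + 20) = (b - 8)/(b + 4)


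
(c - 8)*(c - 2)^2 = c^3 - 12*c^2 + 36*c - 32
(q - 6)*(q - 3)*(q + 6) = q^3 - 3*q^2 - 36*q + 108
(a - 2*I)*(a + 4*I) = a^2 + 2*I*a + 8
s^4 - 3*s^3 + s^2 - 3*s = s*(s - 3)*(s - I)*(s + I)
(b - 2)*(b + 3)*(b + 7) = b^3 + 8*b^2 + b - 42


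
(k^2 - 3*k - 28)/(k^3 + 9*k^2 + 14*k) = (k^2 - 3*k - 28)/(k*(k^2 + 9*k + 14))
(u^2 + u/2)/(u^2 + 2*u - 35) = u*(2*u + 1)/(2*(u^2 + 2*u - 35))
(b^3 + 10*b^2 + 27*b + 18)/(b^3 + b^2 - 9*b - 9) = (b + 6)/(b - 3)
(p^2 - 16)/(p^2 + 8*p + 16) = (p - 4)/(p + 4)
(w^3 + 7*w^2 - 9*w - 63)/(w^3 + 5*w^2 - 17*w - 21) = (w + 3)/(w + 1)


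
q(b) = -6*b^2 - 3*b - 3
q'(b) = -12*b - 3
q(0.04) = -3.13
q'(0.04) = -3.48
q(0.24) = -4.07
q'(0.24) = -5.88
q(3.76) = -99.11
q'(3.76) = -48.12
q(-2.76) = -40.43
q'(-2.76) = 30.12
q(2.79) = -58.07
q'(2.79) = -36.48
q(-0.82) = -4.57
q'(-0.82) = 6.84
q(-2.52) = -33.54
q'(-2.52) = 27.24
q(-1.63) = -14.05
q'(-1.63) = 16.56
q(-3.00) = -48.00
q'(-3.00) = 33.00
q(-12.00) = -831.00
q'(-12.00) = 141.00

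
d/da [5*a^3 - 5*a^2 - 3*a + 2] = 15*a^2 - 10*a - 3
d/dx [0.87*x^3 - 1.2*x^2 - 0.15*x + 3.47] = 2.61*x^2 - 2.4*x - 0.15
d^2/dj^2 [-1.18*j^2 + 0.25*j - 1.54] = -2.36000000000000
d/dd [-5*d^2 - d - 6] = -10*d - 1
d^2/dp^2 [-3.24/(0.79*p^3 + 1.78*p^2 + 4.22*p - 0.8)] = ((15.3576*p + 11.5344)*(0.79*p^3 + 1.78*p^2 + 4.22*p - 0.8) - 3.24*(2.37*p^2 + 3.56*p + 4.22)*(4.74*p^2 + 7.12*p + 8.44))/(0.79*p^3 + 1.78*p^2 + 4.22*p - 0.8)^3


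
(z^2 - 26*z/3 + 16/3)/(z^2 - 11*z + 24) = (z - 2/3)/(z - 3)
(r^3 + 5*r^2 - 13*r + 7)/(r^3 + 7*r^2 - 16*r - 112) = (r^2 - 2*r + 1)/(r^2 - 16)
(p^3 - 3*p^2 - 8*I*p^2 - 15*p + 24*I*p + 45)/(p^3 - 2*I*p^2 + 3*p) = (p^2 - p*(3 + 5*I) + 15*I)/(p*(p + I))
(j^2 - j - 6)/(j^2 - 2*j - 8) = (j - 3)/(j - 4)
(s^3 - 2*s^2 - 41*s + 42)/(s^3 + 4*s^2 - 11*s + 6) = (s - 7)/(s - 1)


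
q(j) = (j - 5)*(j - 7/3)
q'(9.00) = 10.67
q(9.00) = 26.67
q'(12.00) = 16.67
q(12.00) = 67.67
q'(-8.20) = -23.73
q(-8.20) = 139.04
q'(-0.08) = -7.49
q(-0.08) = 12.26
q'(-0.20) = -7.73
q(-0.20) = 13.17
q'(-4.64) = -16.61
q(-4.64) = 67.22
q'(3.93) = 0.53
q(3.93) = -1.71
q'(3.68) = 0.03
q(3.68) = -1.78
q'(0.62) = -6.09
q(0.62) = 7.50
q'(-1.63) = -10.59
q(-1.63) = 26.28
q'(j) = 2*j - 22/3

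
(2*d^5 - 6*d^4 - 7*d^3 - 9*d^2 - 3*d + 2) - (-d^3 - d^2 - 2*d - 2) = 2*d^5 - 6*d^4 - 6*d^3 - 8*d^2 - d + 4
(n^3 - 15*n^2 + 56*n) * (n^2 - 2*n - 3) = n^5 - 17*n^4 + 83*n^3 - 67*n^2 - 168*n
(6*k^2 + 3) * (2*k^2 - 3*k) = 12*k^4 - 18*k^3 + 6*k^2 - 9*k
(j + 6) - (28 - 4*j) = 5*j - 22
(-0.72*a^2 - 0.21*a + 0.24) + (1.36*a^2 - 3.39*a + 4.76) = 0.64*a^2 - 3.6*a + 5.0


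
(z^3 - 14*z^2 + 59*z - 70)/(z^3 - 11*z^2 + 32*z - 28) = (z - 5)/(z - 2)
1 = 1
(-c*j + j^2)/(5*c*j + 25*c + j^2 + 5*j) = j*(-c + j)/(5*c*j + 25*c + j^2 + 5*j)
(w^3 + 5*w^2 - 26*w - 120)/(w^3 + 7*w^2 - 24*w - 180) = (w + 4)/(w + 6)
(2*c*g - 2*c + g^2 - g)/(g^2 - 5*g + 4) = (2*c + g)/(g - 4)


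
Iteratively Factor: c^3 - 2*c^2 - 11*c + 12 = (c + 3)*(c^2 - 5*c + 4) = (c - 1)*(c + 3)*(c - 4)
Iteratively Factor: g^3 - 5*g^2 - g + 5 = (g + 1)*(g^2 - 6*g + 5) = (g - 1)*(g + 1)*(g - 5)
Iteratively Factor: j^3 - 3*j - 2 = (j - 2)*(j^2 + 2*j + 1) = (j - 2)*(j + 1)*(j + 1)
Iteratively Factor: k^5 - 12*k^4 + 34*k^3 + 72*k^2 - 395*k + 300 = (k - 5)*(k^4 - 7*k^3 - k^2 + 67*k - 60) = (k - 5)*(k + 3)*(k^3 - 10*k^2 + 29*k - 20) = (k - 5)*(k - 1)*(k + 3)*(k^2 - 9*k + 20) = (k - 5)^2*(k - 1)*(k + 3)*(k - 4)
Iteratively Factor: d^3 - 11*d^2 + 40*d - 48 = (d - 3)*(d^2 - 8*d + 16) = (d - 4)*(d - 3)*(d - 4)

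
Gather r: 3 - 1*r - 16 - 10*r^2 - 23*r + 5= -10*r^2 - 24*r - 8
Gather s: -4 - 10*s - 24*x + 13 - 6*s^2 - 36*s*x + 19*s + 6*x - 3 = -6*s^2 + s*(9 - 36*x) - 18*x + 6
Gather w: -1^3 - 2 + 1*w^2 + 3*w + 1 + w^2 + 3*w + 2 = 2*w^2 + 6*w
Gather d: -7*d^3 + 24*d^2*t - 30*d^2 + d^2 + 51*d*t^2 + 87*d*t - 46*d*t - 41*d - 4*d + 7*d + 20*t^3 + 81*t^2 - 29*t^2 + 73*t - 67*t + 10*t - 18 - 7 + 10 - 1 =-7*d^3 + d^2*(24*t - 29) + d*(51*t^2 + 41*t - 38) + 20*t^3 + 52*t^2 + 16*t - 16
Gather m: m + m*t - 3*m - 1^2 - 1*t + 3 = m*(t - 2) - t + 2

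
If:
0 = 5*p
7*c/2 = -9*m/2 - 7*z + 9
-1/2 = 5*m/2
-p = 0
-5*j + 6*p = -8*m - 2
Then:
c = 99/35 - 2*z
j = 2/25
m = -1/5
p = 0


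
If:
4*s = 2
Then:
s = 1/2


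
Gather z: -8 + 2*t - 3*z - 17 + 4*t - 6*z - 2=6*t - 9*z - 27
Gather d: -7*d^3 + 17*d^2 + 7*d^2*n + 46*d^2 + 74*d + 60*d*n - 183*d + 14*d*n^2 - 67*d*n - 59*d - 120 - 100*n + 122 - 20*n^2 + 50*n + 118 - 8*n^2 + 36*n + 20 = -7*d^3 + d^2*(7*n + 63) + d*(14*n^2 - 7*n - 168) - 28*n^2 - 14*n + 140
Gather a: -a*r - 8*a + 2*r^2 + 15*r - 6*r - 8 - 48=a*(-r - 8) + 2*r^2 + 9*r - 56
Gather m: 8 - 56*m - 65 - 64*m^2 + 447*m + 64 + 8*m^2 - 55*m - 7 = -56*m^2 + 336*m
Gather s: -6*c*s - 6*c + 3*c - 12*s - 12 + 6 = -3*c + s*(-6*c - 12) - 6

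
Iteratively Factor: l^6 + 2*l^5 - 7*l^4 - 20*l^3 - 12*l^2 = (l + 2)*(l^5 - 7*l^3 - 6*l^2) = (l - 3)*(l + 2)*(l^4 + 3*l^3 + 2*l^2) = (l - 3)*(l + 2)^2*(l^3 + l^2) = l*(l - 3)*(l + 2)^2*(l^2 + l) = l*(l - 3)*(l + 1)*(l + 2)^2*(l)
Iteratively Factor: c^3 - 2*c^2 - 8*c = (c - 4)*(c^2 + 2*c) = (c - 4)*(c + 2)*(c)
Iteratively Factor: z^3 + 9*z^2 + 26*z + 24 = (z + 2)*(z^2 + 7*z + 12) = (z + 2)*(z + 3)*(z + 4)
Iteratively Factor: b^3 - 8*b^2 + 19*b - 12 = (b - 1)*(b^2 - 7*b + 12) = (b - 4)*(b - 1)*(b - 3)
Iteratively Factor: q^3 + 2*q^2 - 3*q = (q + 3)*(q^2 - q) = (q - 1)*(q + 3)*(q)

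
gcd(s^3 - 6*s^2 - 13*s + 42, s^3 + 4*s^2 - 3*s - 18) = s^2 + s - 6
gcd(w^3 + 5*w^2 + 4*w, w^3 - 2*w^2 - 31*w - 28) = w^2 + 5*w + 4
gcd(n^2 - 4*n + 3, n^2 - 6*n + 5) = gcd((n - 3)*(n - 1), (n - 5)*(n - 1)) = n - 1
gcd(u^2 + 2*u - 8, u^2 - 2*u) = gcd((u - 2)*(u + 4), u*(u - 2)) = u - 2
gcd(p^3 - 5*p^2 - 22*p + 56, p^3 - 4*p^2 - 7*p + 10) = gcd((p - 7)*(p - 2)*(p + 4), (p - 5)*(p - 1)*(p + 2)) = 1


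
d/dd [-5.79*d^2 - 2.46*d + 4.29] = -11.58*d - 2.46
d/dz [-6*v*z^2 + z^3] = 3*z*(-4*v + z)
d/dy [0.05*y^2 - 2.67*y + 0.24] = 0.1*y - 2.67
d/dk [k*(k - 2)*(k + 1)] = 3*k^2 - 2*k - 2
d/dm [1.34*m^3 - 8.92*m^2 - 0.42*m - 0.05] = 4.02*m^2 - 17.84*m - 0.42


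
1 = 1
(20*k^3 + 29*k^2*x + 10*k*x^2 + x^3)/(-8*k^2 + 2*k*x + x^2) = (5*k^2 + 6*k*x + x^2)/(-2*k + x)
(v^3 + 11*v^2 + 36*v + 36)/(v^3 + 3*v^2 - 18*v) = (v^2 + 5*v + 6)/(v*(v - 3))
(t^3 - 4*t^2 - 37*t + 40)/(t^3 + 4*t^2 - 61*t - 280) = (t - 1)/(t + 7)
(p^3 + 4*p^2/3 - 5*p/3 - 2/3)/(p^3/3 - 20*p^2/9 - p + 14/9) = 3*(3*p^3 + 4*p^2 - 5*p - 2)/(3*p^3 - 20*p^2 - 9*p + 14)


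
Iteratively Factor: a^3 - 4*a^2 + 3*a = (a)*(a^2 - 4*a + 3) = a*(a - 1)*(a - 3)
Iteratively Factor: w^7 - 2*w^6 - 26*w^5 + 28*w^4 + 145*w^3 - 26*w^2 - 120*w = (w - 5)*(w^6 + 3*w^5 - 11*w^4 - 27*w^3 + 10*w^2 + 24*w) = (w - 5)*(w - 3)*(w^5 + 6*w^4 + 7*w^3 - 6*w^2 - 8*w) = (w - 5)*(w - 3)*(w + 1)*(w^4 + 5*w^3 + 2*w^2 - 8*w) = w*(w - 5)*(w - 3)*(w + 1)*(w^3 + 5*w^2 + 2*w - 8) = w*(w - 5)*(w - 3)*(w + 1)*(w + 2)*(w^2 + 3*w - 4) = w*(w - 5)*(w - 3)*(w + 1)*(w + 2)*(w + 4)*(w - 1)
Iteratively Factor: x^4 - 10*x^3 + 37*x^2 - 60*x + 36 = (x - 2)*(x^3 - 8*x^2 + 21*x - 18) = (x - 3)*(x - 2)*(x^2 - 5*x + 6) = (x - 3)^2*(x - 2)*(x - 2)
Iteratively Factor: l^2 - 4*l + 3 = (l - 3)*(l - 1)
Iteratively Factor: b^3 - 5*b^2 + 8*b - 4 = (b - 1)*(b^2 - 4*b + 4) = (b - 2)*(b - 1)*(b - 2)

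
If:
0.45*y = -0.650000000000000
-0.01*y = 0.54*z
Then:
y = -1.44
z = 0.03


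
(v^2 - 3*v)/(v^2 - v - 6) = v/(v + 2)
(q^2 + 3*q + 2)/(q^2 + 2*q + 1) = (q + 2)/(q + 1)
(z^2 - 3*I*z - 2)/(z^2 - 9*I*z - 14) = (z - I)/(z - 7*I)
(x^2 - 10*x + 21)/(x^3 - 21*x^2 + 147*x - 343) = (x - 3)/(x^2 - 14*x + 49)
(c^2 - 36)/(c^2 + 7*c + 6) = (c - 6)/(c + 1)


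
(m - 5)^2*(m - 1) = m^3 - 11*m^2 + 35*m - 25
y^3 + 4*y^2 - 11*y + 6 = (y - 1)^2*(y + 6)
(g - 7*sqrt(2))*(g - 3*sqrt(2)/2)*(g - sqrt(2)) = g^3 - 19*sqrt(2)*g^2/2 + 38*g - 21*sqrt(2)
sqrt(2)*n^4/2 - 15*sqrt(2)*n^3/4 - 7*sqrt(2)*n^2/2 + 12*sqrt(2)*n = n*(n - 8)*(n - 3/2)*(sqrt(2)*n/2 + sqrt(2))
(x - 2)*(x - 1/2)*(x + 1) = x^3 - 3*x^2/2 - 3*x/2 + 1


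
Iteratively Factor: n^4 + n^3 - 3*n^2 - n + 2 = (n + 1)*(n^3 - 3*n + 2) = (n + 1)*(n + 2)*(n^2 - 2*n + 1) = (n - 1)*(n + 1)*(n + 2)*(n - 1)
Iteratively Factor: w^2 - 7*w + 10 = (w - 2)*(w - 5)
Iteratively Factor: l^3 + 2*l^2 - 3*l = (l + 3)*(l^2 - l) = (l - 1)*(l + 3)*(l)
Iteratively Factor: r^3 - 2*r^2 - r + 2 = (r - 2)*(r^2 - 1) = (r - 2)*(r + 1)*(r - 1)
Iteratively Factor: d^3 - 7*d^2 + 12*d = (d)*(d^2 - 7*d + 12) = d*(d - 4)*(d - 3)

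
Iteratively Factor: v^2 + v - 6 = (v - 2)*(v + 3)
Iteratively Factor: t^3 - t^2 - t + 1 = (t + 1)*(t^2 - 2*t + 1) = (t - 1)*(t + 1)*(t - 1)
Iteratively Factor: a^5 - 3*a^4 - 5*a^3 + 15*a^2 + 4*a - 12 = (a + 2)*(a^4 - 5*a^3 + 5*a^2 + 5*a - 6) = (a - 2)*(a + 2)*(a^3 - 3*a^2 - a + 3) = (a - 2)*(a - 1)*(a + 2)*(a^2 - 2*a - 3) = (a - 2)*(a - 1)*(a + 1)*(a + 2)*(a - 3)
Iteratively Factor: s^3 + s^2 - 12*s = (s)*(s^2 + s - 12) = s*(s + 4)*(s - 3)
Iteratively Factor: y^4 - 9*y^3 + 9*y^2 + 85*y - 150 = (y - 5)*(y^3 - 4*y^2 - 11*y + 30) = (y - 5)^2*(y^2 + y - 6) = (y - 5)^2*(y + 3)*(y - 2)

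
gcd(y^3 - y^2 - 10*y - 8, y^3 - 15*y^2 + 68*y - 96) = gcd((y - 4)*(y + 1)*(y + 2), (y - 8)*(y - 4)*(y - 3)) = y - 4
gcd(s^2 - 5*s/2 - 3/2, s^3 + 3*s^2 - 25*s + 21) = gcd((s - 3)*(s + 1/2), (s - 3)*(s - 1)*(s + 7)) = s - 3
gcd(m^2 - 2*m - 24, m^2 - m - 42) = 1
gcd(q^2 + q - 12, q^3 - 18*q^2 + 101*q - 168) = q - 3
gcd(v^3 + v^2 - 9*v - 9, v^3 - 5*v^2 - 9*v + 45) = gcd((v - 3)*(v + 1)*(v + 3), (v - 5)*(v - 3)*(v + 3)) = v^2 - 9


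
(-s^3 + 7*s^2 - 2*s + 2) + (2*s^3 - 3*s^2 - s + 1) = s^3 + 4*s^2 - 3*s + 3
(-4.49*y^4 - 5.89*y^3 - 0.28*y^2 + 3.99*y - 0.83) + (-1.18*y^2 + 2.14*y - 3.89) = -4.49*y^4 - 5.89*y^3 - 1.46*y^2 + 6.13*y - 4.72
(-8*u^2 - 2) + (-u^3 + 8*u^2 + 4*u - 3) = -u^3 + 4*u - 5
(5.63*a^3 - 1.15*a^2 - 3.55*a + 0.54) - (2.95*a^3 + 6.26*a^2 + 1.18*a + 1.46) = 2.68*a^3 - 7.41*a^2 - 4.73*a - 0.92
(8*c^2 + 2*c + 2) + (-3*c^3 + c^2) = -3*c^3 + 9*c^2 + 2*c + 2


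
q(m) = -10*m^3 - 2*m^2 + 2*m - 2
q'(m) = -30*m^2 - 4*m + 2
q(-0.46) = -2.37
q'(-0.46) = -2.51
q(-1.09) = 6.39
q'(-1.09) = -29.28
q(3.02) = -289.64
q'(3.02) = -283.69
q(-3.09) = 267.76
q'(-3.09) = -272.08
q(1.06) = -14.04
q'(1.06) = -35.95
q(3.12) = -318.94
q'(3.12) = -302.51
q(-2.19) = 89.06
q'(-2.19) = -133.12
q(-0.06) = -2.13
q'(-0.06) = 2.13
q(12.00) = -17546.00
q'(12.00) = -4366.00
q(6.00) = -2222.00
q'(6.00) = -1102.00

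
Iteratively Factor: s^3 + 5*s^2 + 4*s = (s + 1)*(s^2 + 4*s) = (s + 1)*(s + 4)*(s)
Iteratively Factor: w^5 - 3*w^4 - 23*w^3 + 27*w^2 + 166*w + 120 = (w - 4)*(w^4 + w^3 - 19*w^2 - 49*w - 30) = (w - 4)*(w + 2)*(w^3 - w^2 - 17*w - 15) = (w - 5)*(w - 4)*(w + 2)*(w^2 + 4*w + 3) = (w - 5)*(w - 4)*(w + 1)*(w + 2)*(w + 3)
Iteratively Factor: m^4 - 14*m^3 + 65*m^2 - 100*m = (m - 5)*(m^3 - 9*m^2 + 20*m) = (m - 5)*(m - 4)*(m^2 - 5*m) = m*(m - 5)*(m - 4)*(m - 5)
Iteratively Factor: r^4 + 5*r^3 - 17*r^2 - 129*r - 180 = (r + 3)*(r^3 + 2*r^2 - 23*r - 60) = (r + 3)^2*(r^2 - r - 20) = (r + 3)^2*(r + 4)*(r - 5)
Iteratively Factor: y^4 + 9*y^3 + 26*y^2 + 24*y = (y + 3)*(y^3 + 6*y^2 + 8*y) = y*(y + 3)*(y^2 + 6*y + 8) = y*(y + 3)*(y + 4)*(y + 2)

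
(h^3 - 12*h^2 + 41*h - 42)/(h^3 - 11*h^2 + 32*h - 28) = (h - 3)/(h - 2)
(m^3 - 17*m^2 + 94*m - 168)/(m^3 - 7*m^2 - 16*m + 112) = (m - 6)/(m + 4)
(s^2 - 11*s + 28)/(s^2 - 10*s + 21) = (s - 4)/(s - 3)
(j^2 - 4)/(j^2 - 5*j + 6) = (j + 2)/(j - 3)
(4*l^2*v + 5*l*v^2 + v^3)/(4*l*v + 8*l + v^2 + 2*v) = v*(l + v)/(v + 2)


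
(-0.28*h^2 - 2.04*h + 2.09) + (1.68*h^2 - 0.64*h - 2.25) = 1.4*h^2 - 2.68*h - 0.16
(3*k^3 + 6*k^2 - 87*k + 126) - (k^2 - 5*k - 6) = 3*k^3 + 5*k^2 - 82*k + 132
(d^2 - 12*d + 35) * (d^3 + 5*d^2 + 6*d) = d^5 - 7*d^4 - 19*d^3 + 103*d^2 + 210*d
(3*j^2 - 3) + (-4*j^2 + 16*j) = -j^2 + 16*j - 3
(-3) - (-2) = -1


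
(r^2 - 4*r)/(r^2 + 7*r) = (r - 4)/(r + 7)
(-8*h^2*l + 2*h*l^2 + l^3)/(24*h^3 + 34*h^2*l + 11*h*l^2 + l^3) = l*(-2*h + l)/(6*h^2 + 7*h*l + l^2)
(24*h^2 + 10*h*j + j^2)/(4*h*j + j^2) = (6*h + j)/j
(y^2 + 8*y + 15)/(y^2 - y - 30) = (y + 3)/(y - 6)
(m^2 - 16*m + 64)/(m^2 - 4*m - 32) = (m - 8)/(m + 4)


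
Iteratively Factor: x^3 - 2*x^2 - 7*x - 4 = (x - 4)*(x^2 + 2*x + 1) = (x - 4)*(x + 1)*(x + 1)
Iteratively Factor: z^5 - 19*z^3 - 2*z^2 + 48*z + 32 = (z - 2)*(z^4 + 2*z^3 - 15*z^2 - 32*z - 16) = (z - 2)*(z + 1)*(z^3 + z^2 - 16*z - 16) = (z - 4)*(z - 2)*(z + 1)*(z^2 + 5*z + 4) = (z - 4)*(z - 2)*(z + 1)*(z + 4)*(z + 1)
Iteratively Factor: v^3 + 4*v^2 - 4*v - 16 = (v + 2)*(v^2 + 2*v - 8) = (v - 2)*(v + 2)*(v + 4)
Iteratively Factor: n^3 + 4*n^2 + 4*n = (n + 2)*(n^2 + 2*n) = n*(n + 2)*(n + 2)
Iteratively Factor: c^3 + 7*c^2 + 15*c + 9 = (c + 3)*(c^2 + 4*c + 3) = (c + 1)*(c + 3)*(c + 3)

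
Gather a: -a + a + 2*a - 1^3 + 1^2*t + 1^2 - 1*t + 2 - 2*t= 2*a - 2*t + 2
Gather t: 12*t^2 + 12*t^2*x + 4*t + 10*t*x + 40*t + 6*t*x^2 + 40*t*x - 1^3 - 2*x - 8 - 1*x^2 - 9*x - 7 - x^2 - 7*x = t^2*(12*x + 12) + t*(6*x^2 + 50*x + 44) - 2*x^2 - 18*x - 16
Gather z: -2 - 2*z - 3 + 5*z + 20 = 3*z + 15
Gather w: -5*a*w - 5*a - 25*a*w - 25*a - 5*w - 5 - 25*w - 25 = -30*a + w*(-30*a - 30) - 30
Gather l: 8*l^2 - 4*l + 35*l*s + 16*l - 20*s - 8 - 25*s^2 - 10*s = 8*l^2 + l*(35*s + 12) - 25*s^2 - 30*s - 8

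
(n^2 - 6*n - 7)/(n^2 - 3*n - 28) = (n + 1)/(n + 4)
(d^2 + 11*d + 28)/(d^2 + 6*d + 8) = (d + 7)/(d + 2)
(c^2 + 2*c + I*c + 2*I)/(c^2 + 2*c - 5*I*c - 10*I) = (c + I)/(c - 5*I)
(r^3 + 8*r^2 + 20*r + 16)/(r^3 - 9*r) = (r^3 + 8*r^2 + 20*r + 16)/(r*(r^2 - 9))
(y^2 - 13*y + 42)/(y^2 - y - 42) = (y - 6)/(y + 6)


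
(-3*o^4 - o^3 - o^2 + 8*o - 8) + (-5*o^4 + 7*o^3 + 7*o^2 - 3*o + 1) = -8*o^4 + 6*o^3 + 6*o^2 + 5*o - 7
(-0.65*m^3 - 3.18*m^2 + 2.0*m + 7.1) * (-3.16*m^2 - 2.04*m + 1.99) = 2.054*m^5 + 11.3748*m^4 - 1.1263*m^3 - 32.8442*m^2 - 10.504*m + 14.129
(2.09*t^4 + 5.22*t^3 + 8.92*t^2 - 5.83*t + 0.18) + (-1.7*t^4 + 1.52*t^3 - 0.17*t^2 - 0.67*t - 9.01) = 0.39*t^4 + 6.74*t^3 + 8.75*t^2 - 6.5*t - 8.83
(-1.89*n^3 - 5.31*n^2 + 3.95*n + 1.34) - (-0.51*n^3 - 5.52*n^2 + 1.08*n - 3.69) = -1.38*n^3 + 0.21*n^2 + 2.87*n + 5.03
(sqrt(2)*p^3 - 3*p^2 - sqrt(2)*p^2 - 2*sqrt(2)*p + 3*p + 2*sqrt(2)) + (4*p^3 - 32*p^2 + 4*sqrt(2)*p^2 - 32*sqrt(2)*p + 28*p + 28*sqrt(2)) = sqrt(2)*p^3 + 4*p^3 - 35*p^2 + 3*sqrt(2)*p^2 - 34*sqrt(2)*p + 31*p + 30*sqrt(2)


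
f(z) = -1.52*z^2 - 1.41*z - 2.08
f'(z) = -3.04*z - 1.41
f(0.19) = -2.40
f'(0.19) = -1.99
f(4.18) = -34.53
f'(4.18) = -14.12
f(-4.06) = -21.41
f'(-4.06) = 10.93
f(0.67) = -3.71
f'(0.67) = -3.45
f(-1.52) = -3.45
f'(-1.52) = 3.21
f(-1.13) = -2.43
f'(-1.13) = 2.03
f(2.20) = -12.54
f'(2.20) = -8.10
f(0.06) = -2.17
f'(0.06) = -1.59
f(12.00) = -237.88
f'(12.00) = -37.89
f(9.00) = -137.89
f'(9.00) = -28.77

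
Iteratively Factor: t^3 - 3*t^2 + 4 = (t - 2)*(t^2 - t - 2) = (t - 2)*(t + 1)*(t - 2)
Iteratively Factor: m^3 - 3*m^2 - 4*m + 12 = (m - 3)*(m^2 - 4) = (m - 3)*(m + 2)*(m - 2)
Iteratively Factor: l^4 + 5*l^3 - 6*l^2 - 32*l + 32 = (l + 4)*(l^3 + l^2 - 10*l + 8) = (l - 2)*(l + 4)*(l^2 + 3*l - 4) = (l - 2)*(l + 4)^2*(l - 1)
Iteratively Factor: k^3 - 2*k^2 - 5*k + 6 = (k - 1)*(k^2 - k - 6) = (k - 1)*(k + 2)*(k - 3)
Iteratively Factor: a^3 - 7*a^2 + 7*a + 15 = (a + 1)*(a^2 - 8*a + 15) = (a - 3)*(a + 1)*(a - 5)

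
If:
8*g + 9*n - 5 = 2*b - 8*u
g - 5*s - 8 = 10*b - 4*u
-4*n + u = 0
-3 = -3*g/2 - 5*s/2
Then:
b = -u/8 - 23/18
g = 11/36 - 21*u/16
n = u/4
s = 63*u/80 + 61/60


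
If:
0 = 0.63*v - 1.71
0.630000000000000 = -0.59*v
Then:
No Solution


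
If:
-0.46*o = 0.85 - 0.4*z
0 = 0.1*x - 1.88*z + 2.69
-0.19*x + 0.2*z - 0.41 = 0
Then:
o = -0.64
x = -0.69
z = 1.39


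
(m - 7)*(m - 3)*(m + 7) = m^3 - 3*m^2 - 49*m + 147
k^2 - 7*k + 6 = (k - 6)*(k - 1)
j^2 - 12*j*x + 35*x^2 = (j - 7*x)*(j - 5*x)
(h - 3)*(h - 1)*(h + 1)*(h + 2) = h^4 - h^3 - 7*h^2 + h + 6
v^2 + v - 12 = (v - 3)*(v + 4)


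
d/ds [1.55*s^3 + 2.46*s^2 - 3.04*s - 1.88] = 4.65*s^2 + 4.92*s - 3.04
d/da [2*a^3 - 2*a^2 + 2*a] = 6*a^2 - 4*a + 2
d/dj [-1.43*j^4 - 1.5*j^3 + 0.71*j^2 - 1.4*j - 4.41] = -5.72*j^3 - 4.5*j^2 + 1.42*j - 1.4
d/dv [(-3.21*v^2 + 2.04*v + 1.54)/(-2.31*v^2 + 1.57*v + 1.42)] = (-0.327299999999999*v^2 - 2.0016*v + 0.479)/(5.3361*v^4 - 7.2534*v^3 - 4.0955*v^2 + 4.4588*v + 2.0164)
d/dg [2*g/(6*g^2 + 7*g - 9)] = 6*(-2*g^2 - 3)/(36*g^4 + 84*g^3 - 59*g^2 - 126*g + 81)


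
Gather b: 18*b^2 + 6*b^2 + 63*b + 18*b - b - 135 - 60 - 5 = 24*b^2 + 80*b - 200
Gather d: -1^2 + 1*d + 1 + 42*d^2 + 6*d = 42*d^2 + 7*d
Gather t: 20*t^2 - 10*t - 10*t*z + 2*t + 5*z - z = 20*t^2 + t*(-10*z - 8) + 4*z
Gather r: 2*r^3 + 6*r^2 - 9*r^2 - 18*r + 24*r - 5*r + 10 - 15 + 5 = 2*r^3 - 3*r^2 + r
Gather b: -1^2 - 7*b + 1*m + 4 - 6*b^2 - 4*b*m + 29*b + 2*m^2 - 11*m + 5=-6*b^2 + b*(22 - 4*m) + 2*m^2 - 10*m + 8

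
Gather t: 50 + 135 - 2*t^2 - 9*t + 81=-2*t^2 - 9*t + 266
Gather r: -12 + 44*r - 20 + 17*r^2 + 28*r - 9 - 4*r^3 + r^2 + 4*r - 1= -4*r^3 + 18*r^2 + 76*r - 42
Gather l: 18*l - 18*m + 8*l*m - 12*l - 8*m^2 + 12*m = l*(8*m + 6) - 8*m^2 - 6*m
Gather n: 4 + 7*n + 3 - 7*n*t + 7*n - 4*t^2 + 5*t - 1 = n*(14 - 7*t) - 4*t^2 + 5*t + 6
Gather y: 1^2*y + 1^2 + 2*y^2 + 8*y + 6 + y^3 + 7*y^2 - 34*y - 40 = y^3 + 9*y^2 - 25*y - 33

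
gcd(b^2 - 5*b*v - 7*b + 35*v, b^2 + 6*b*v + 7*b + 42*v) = 1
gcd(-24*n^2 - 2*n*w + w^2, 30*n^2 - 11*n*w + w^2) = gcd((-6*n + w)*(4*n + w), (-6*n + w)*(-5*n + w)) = -6*n + w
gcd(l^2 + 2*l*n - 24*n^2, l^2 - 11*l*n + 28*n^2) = l - 4*n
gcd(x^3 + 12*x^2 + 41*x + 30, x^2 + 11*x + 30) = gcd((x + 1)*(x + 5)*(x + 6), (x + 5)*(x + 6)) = x^2 + 11*x + 30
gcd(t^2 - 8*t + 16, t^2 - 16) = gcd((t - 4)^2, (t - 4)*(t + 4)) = t - 4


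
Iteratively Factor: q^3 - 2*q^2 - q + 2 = (q - 1)*(q^2 - q - 2) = (q - 1)*(q + 1)*(q - 2)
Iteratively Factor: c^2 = (c)*(c)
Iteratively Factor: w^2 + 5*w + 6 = (w + 2)*(w + 3)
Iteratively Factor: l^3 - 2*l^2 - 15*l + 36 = (l + 4)*(l^2 - 6*l + 9) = (l - 3)*(l + 4)*(l - 3)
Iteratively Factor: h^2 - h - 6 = (h - 3)*(h + 2)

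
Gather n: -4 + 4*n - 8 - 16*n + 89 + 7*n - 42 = 35 - 5*n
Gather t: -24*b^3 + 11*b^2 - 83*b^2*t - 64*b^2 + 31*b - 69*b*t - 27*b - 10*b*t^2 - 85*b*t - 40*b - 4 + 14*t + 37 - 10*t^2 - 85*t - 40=-24*b^3 - 53*b^2 - 36*b + t^2*(-10*b - 10) + t*(-83*b^2 - 154*b - 71) - 7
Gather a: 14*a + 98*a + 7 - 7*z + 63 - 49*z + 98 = 112*a - 56*z + 168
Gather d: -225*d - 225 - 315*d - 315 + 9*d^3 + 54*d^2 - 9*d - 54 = 9*d^3 + 54*d^2 - 549*d - 594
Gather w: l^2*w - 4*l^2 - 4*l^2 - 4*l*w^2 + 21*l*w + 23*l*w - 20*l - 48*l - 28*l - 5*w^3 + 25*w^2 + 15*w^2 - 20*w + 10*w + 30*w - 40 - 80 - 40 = -8*l^2 - 96*l - 5*w^3 + w^2*(40 - 4*l) + w*(l^2 + 44*l + 20) - 160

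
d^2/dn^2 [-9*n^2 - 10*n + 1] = -18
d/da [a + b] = 1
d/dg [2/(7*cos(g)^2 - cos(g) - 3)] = 2*(14*cos(g) - 1)*sin(g)/(-7*cos(g)^2 + cos(g) + 3)^2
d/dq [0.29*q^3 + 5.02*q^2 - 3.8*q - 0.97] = 0.87*q^2 + 10.04*q - 3.8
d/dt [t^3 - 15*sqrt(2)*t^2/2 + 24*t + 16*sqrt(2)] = 3*t^2 - 15*sqrt(2)*t + 24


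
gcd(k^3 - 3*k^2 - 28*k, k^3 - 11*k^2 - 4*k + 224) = k^2 - 3*k - 28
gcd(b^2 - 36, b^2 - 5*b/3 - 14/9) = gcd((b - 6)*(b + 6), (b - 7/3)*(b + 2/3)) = 1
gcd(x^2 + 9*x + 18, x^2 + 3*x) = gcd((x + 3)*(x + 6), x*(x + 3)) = x + 3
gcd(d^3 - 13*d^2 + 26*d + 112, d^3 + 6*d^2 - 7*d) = 1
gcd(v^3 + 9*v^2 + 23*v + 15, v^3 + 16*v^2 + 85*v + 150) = v + 5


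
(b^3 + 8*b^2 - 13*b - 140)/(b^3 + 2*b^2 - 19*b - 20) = (b + 7)/(b + 1)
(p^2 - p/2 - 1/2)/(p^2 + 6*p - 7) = (p + 1/2)/(p + 7)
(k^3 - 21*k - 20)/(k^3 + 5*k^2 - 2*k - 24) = (k^2 - 4*k - 5)/(k^2 + k - 6)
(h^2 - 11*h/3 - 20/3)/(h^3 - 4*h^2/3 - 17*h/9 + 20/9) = 3*(h - 5)/(3*h^2 - 8*h + 5)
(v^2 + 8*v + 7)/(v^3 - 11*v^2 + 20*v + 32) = (v + 7)/(v^2 - 12*v + 32)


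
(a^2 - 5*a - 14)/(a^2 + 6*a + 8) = (a - 7)/(a + 4)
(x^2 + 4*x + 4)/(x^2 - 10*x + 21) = (x^2 + 4*x + 4)/(x^2 - 10*x + 21)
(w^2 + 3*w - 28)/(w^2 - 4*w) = (w + 7)/w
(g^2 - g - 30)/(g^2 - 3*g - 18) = (g + 5)/(g + 3)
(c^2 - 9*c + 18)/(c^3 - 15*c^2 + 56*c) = (c^2 - 9*c + 18)/(c*(c^2 - 15*c + 56))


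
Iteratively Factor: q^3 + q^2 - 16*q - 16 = (q - 4)*(q^2 + 5*q + 4) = (q - 4)*(q + 1)*(q + 4)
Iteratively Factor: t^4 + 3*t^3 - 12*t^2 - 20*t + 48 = (t - 2)*(t^3 + 5*t^2 - 2*t - 24) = (t - 2)*(t + 4)*(t^2 + t - 6) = (t - 2)^2*(t + 4)*(t + 3)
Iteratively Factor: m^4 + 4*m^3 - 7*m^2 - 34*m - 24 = (m - 3)*(m^3 + 7*m^2 + 14*m + 8) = (m - 3)*(m + 1)*(m^2 + 6*m + 8) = (m - 3)*(m + 1)*(m + 4)*(m + 2)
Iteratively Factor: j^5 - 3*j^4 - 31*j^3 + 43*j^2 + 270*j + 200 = (j - 5)*(j^4 + 2*j^3 - 21*j^2 - 62*j - 40) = (j - 5)*(j + 1)*(j^3 + j^2 - 22*j - 40) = (j - 5)^2*(j + 1)*(j^2 + 6*j + 8) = (j - 5)^2*(j + 1)*(j + 4)*(j + 2)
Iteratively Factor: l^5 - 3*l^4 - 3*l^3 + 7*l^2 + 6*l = (l - 2)*(l^4 - l^3 - 5*l^2 - 3*l) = (l - 2)*(l + 1)*(l^3 - 2*l^2 - 3*l) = l*(l - 2)*(l + 1)*(l^2 - 2*l - 3) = l*(l - 3)*(l - 2)*(l + 1)*(l + 1)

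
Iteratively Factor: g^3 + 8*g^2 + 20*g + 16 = (g + 2)*(g^2 + 6*g + 8) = (g + 2)*(g + 4)*(g + 2)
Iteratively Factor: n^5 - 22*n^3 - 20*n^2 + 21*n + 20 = (n + 1)*(n^4 - n^3 - 21*n^2 + n + 20) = (n - 1)*(n + 1)*(n^3 - 21*n - 20) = (n - 5)*(n - 1)*(n + 1)*(n^2 + 5*n + 4) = (n - 5)*(n - 1)*(n + 1)*(n + 4)*(n + 1)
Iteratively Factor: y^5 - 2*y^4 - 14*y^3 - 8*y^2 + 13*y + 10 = (y + 1)*(y^4 - 3*y^3 - 11*y^2 + 3*y + 10) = (y - 5)*(y + 1)*(y^3 + 2*y^2 - y - 2) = (y - 5)*(y + 1)^2*(y^2 + y - 2) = (y - 5)*(y + 1)^2*(y + 2)*(y - 1)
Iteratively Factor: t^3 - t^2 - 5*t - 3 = (t + 1)*(t^2 - 2*t - 3) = (t + 1)^2*(t - 3)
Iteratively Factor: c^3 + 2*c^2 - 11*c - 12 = (c + 4)*(c^2 - 2*c - 3) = (c - 3)*(c + 4)*(c + 1)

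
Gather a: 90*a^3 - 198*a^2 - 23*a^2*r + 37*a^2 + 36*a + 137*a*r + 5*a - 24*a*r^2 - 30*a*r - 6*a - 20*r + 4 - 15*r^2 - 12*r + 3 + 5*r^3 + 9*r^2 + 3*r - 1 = 90*a^3 + a^2*(-23*r - 161) + a*(-24*r^2 + 107*r + 35) + 5*r^3 - 6*r^2 - 29*r + 6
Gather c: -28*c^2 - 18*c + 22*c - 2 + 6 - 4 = -28*c^2 + 4*c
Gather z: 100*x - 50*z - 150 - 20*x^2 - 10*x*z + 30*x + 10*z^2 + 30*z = -20*x^2 + 130*x + 10*z^2 + z*(-10*x - 20) - 150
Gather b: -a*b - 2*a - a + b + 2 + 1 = -3*a + b*(1 - a) + 3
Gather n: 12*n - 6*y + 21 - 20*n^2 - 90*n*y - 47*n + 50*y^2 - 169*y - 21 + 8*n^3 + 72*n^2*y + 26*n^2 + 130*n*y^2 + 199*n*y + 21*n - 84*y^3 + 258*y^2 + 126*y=8*n^3 + n^2*(72*y + 6) + n*(130*y^2 + 109*y - 14) - 84*y^3 + 308*y^2 - 49*y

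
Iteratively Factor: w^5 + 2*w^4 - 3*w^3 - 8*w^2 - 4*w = (w + 1)*(w^4 + w^3 - 4*w^2 - 4*w) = w*(w + 1)*(w^3 + w^2 - 4*w - 4) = w*(w + 1)*(w + 2)*(w^2 - w - 2) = w*(w - 2)*(w + 1)*(w + 2)*(w + 1)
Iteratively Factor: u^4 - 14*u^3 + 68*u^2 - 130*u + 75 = (u - 5)*(u^3 - 9*u^2 + 23*u - 15) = (u - 5)*(u - 1)*(u^2 - 8*u + 15) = (u - 5)*(u - 3)*(u - 1)*(u - 5)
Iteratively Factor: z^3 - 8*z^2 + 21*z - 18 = (z - 3)*(z^2 - 5*z + 6) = (z - 3)*(z - 2)*(z - 3)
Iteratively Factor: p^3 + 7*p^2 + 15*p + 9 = (p + 1)*(p^2 + 6*p + 9) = (p + 1)*(p + 3)*(p + 3)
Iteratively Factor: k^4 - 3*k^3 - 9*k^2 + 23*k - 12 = (k - 4)*(k^3 + k^2 - 5*k + 3) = (k - 4)*(k + 3)*(k^2 - 2*k + 1) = (k - 4)*(k - 1)*(k + 3)*(k - 1)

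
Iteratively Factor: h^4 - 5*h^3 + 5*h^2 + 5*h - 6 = (h - 3)*(h^3 - 2*h^2 - h + 2) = (h - 3)*(h - 2)*(h^2 - 1) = (h - 3)*(h - 2)*(h + 1)*(h - 1)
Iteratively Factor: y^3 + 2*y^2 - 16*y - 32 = (y + 2)*(y^2 - 16) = (y - 4)*(y + 2)*(y + 4)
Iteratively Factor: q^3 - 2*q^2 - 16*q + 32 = (q + 4)*(q^2 - 6*q + 8) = (q - 2)*(q + 4)*(q - 4)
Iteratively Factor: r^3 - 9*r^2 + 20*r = (r)*(r^2 - 9*r + 20) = r*(r - 5)*(r - 4)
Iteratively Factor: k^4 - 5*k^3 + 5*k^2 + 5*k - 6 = (k - 2)*(k^3 - 3*k^2 - k + 3) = (k - 2)*(k - 1)*(k^2 - 2*k - 3) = (k - 3)*(k - 2)*(k - 1)*(k + 1)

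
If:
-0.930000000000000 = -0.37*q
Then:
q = 2.51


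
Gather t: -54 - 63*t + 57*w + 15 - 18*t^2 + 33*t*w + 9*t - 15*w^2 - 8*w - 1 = -18*t^2 + t*(33*w - 54) - 15*w^2 + 49*w - 40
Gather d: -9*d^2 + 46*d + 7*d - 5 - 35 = -9*d^2 + 53*d - 40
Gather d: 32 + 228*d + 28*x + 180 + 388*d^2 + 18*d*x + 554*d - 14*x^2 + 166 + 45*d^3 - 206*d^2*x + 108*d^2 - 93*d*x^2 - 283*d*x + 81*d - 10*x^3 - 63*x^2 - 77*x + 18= 45*d^3 + d^2*(496 - 206*x) + d*(-93*x^2 - 265*x + 863) - 10*x^3 - 77*x^2 - 49*x + 396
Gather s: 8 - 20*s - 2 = 6 - 20*s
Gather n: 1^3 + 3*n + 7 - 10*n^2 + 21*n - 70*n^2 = -80*n^2 + 24*n + 8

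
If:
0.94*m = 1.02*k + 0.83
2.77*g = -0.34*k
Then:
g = 0.0998796630565584 - 0.113116726835138*m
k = 0.92156862745098*m - 0.813725490196078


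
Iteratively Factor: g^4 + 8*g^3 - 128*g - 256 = (g + 4)*(g^3 + 4*g^2 - 16*g - 64) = (g + 4)^2*(g^2 - 16) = (g + 4)^3*(g - 4)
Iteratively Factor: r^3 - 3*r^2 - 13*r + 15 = (r + 3)*(r^2 - 6*r + 5) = (r - 5)*(r + 3)*(r - 1)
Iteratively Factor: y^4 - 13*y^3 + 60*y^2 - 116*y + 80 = (y - 4)*(y^3 - 9*y^2 + 24*y - 20) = (y - 4)*(y - 2)*(y^2 - 7*y + 10) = (y - 5)*(y - 4)*(y - 2)*(y - 2)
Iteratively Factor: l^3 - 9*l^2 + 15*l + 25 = (l - 5)*(l^2 - 4*l - 5) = (l - 5)^2*(l + 1)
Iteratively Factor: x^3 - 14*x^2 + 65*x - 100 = (x - 4)*(x^2 - 10*x + 25) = (x - 5)*(x - 4)*(x - 5)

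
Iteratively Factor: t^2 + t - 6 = (t + 3)*(t - 2)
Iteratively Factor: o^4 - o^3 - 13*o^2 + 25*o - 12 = (o - 1)*(o^3 - 13*o + 12) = (o - 1)^2*(o^2 + o - 12) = (o - 1)^2*(o + 4)*(o - 3)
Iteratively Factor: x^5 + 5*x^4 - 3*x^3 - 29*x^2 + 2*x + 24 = (x + 4)*(x^4 + x^3 - 7*x^2 - x + 6) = (x + 3)*(x + 4)*(x^3 - 2*x^2 - x + 2) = (x + 1)*(x + 3)*(x + 4)*(x^2 - 3*x + 2) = (x - 1)*(x + 1)*(x + 3)*(x + 4)*(x - 2)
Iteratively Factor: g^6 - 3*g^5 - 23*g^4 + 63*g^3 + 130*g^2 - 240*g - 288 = (g - 3)*(g^5 - 23*g^3 - 6*g^2 + 112*g + 96) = (g - 3)*(g + 4)*(g^4 - 4*g^3 - 7*g^2 + 22*g + 24) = (g - 4)*(g - 3)*(g + 4)*(g^3 - 7*g - 6) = (g - 4)*(g - 3)^2*(g + 4)*(g^2 + 3*g + 2) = (g - 4)*(g - 3)^2*(g + 1)*(g + 4)*(g + 2)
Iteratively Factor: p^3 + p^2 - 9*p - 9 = (p + 1)*(p^2 - 9) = (p - 3)*(p + 1)*(p + 3)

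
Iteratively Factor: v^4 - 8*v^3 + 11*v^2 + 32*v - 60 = (v - 5)*(v^3 - 3*v^2 - 4*v + 12) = (v - 5)*(v + 2)*(v^2 - 5*v + 6) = (v - 5)*(v - 2)*(v + 2)*(v - 3)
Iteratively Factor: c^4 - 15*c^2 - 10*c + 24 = (c + 3)*(c^3 - 3*c^2 - 6*c + 8) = (c + 2)*(c + 3)*(c^2 - 5*c + 4) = (c - 1)*(c + 2)*(c + 3)*(c - 4)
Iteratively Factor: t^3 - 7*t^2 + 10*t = (t)*(t^2 - 7*t + 10) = t*(t - 2)*(t - 5)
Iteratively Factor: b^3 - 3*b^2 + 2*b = (b - 1)*(b^2 - 2*b) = (b - 2)*(b - 1)*(b)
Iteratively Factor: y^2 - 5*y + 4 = (y - 4)*(y - 1)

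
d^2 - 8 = (d - 2*sqrt(2))*(d + 2*sqrt(2))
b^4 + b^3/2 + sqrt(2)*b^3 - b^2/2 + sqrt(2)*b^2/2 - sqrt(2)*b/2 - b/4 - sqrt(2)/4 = (b + 1/2)*(b - sqrt(2)/2)*(b + sqrt(2)/2)*(b + sqrt(2))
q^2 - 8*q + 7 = (q - 7)*(q - 1)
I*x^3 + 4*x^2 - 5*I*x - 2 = (x - 2*I)*(x - I)*(I*x + 1)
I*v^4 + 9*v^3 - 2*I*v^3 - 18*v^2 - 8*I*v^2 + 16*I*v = v*(v - 2)*(v - 8*I)*(I*v + 1)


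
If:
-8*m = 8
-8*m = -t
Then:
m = -1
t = -8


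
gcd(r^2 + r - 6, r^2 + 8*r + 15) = r + 3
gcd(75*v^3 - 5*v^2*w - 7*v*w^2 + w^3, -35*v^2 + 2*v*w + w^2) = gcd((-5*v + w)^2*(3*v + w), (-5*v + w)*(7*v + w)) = 5*v - w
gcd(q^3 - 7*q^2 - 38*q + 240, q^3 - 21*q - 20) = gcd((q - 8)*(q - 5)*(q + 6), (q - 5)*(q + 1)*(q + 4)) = q - 5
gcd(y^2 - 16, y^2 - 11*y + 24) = 1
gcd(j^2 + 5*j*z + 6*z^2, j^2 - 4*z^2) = j + 2*z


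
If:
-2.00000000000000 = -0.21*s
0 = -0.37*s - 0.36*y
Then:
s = 9.52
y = -9.79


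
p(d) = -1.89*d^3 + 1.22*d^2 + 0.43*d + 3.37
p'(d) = -5.67*d^2 + 2.44*d + 0.43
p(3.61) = -68.10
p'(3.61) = -64.65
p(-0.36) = 3.46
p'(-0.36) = -1.18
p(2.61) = -20.80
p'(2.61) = -31.83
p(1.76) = -2.40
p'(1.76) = -12.84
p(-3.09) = 69.45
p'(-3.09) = -61.25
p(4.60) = -152.80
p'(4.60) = -108.32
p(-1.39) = 10.21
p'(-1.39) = -13.92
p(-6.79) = 648.36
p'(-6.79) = -277.55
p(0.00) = 3.37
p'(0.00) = 0.43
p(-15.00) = 6650.17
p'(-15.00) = -1311.92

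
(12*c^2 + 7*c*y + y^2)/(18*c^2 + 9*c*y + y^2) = (4*c + y)/(6*c + y)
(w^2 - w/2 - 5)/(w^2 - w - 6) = (w - 5/2)/(w - 3)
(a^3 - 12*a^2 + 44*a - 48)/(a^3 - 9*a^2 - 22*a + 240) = (a^2 - 6*a + 8)/(a^2 - 3*a - 40)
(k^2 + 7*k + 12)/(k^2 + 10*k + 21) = (k + 4)/(k + 7)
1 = 1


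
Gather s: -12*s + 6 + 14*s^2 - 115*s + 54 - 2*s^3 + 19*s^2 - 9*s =-2*s^3 + 33*s^2 - 136*s + 60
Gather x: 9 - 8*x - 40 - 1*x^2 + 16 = -x^2 - 8*x - 15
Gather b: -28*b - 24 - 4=-28*b - 28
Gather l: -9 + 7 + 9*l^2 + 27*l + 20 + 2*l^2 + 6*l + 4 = 11*l^2 + 33*l + 22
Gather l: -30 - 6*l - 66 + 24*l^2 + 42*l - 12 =24*l^2 + 36*l - 108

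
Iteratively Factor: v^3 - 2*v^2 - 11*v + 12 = (v + 3)*(v^2 - 5*v + 4) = (v - 4)*(v + 3)*(v - 1)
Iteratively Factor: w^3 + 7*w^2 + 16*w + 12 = (w + 2)*(w^2 + 5*w + 6) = (w + 2)*(w + 3)*(w + 2)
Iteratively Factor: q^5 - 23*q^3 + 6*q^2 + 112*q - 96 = (q - 4)*(q^4 + 4*q^3 - 7*q^2 - 22*q + 24) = (q - 4)*(q - 1)*(q^3 + 5*q^2 - 2*q - 24) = (q - 4)*(q - 2)*(q - 1)*(q^2 + 7*q + 12) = (q - 4)*(q - 2)*(q - 1)*(q + 4)*(q + 3)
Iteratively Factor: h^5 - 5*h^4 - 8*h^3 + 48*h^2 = (h)*(h^4 - 5*h^3 - 8*h^2 + 48*h) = h^2*(h^3 - 5*h^2 - 8*h + 48) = h^2*(h - 4)*(h^2 - h - 12) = h^2*(h - 4)^2*(h + 3)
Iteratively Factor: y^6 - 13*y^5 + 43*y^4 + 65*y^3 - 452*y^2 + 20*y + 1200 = (y - 5)*(y^5 - 8*y^4 + 3*y^3 + 80*y^2 - 52*y - 240) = (y - 5)*(y - 3)*(y^4 - 5*y^3 - 12*y^2 + 44*y + 80) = (y - 5)*(y - 4)*(y - 3)*(y^3 - y^2 - 16*y - 20) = (y - 5)^2*(y - 4)*(y - 3)*(y^2 + 4*y + 4) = (y - 5)^2*(y - 4)*(y - 3)*(y + 2)*(y + 2)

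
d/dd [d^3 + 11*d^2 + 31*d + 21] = 3*d^2 + 22*d + 31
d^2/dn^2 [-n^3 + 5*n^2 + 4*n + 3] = 10 - 6*n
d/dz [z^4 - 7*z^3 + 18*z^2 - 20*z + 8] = 4*z^3 - 21*z^2 + 36*z - 20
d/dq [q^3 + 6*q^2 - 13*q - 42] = 3*q^2 + 12*q - 13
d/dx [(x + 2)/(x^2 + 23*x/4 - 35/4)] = 4*(4*x^2 + 23*x - (x + 2)*(8*x + 23) - 35)/(4*x^2 + 23*x - 35)^2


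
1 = 1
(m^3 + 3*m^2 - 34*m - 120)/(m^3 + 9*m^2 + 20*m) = (m - 6)/m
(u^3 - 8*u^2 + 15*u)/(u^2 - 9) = u*(u - 5)/(u + 3)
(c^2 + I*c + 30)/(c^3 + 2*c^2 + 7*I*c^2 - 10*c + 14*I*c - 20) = (c^2 + I*c + 30)/(c^3 + c^2*(2 + 7*I) + c*(-10 + 14*I) - 20)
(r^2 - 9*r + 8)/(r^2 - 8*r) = (r - 1)/r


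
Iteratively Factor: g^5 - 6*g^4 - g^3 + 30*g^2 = (g - 3)*(g^4 - 3*g^3 - 10*g^2) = (g - 5)*(g - 3)*(g^3 + 2*g^2) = g*(g - 5)*(g - 3)*(g^2 + 2*g) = g*(g - 5)*(g - 3)*(g + 2)*(g)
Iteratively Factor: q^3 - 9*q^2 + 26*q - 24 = (q - 4)*(q^2 - 5*q + 6) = (q - 4)*(q - 3)*(q - 2)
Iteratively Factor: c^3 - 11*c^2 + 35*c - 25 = (c - 5)*(c^2 - 6*c + 5) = (c - 5)^2*(c - 1)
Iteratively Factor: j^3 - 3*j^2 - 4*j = (j + 1)*(j^2 - 4*j) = j*(j + 1)*(j - 4)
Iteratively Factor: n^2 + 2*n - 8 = (n + 4)*(n - 2)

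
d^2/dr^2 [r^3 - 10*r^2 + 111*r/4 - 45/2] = 6*r - 20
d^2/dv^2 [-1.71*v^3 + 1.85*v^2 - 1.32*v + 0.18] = 3.7 - 10.26*v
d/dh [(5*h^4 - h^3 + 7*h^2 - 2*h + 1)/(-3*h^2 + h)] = (-30*h^5 + 18*h^4 - 2*h^3 + h^2 + 6*h - 1)/(h^2*(9*h^2 - 6*h + 1))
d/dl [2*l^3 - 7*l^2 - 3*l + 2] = 6*l^2 - 14*l - 3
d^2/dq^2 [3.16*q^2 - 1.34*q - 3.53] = 6.32000000000000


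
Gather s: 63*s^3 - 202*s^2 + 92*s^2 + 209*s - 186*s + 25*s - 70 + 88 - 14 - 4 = 63*s^3 - 110*s^2 + 48*s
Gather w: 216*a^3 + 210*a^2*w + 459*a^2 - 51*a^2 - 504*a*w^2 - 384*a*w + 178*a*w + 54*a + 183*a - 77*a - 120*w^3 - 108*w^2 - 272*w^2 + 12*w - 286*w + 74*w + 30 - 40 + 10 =216*a^3 + 408*a^2 + 160*a - 120*w^3 + w^2*(-504*a - 380) + w*(210*a^2 - 206*a - 200)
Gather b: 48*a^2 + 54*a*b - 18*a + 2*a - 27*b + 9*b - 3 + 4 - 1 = 48*a^2 - 16*a + b*(54*a - 18)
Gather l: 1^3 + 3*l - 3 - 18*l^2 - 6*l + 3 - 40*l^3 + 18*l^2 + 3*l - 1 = -40*l^3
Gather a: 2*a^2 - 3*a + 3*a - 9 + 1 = 2*a^2 - 8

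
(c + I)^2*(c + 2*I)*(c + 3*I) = c^4 + 7*I*c^3 - 17*c^2 - 17*I*c + 6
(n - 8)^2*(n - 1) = n^3 - 17*n^2 + 80*n - 64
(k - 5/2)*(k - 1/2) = k^2 - 3*k + 5/4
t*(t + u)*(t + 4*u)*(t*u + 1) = t^4*u + 5*t^3*u^2 + t^3 + 4*t^2*u^3 + 5*t^2*u + 4*t*u^2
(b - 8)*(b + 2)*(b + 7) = b^3 + b^2 - 58*b - 112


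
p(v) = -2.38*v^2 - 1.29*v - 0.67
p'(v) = -4.76*v - 1.29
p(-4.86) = -50.62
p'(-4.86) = 21.84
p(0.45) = -1.73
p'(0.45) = -3.43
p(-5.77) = -72.46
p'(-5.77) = 26.18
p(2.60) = -20.11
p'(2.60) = -13.67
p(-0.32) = -0.50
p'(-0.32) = 0.23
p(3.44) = -33.27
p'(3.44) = -17.66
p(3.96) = -43.10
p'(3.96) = -20.14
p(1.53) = -8.22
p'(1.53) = -8.57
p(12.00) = -358.87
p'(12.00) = -58.41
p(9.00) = -205.06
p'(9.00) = -44.13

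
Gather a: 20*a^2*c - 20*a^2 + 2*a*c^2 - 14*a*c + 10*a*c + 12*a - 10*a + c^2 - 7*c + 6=a^2*(20*c - 20) + a*(2*c^2 - 4*c + 2) + c^2 - 7*c + 6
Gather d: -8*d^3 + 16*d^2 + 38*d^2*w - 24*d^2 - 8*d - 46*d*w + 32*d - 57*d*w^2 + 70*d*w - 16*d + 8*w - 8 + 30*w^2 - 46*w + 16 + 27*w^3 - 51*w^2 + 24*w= -8*d^3 + d^2*(38*w - 8) + d*(-57*w^2 + 24*w + 8) + 27*w^3 - 21*w^2 - 14*w + 8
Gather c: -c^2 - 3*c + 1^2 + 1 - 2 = -c^2 - 3*c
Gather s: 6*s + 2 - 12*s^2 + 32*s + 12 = -12*s^2 + 38*s + 14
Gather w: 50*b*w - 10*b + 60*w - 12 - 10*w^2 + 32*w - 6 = -10*b - 10*w^2 + w*(50*b + 92) - 18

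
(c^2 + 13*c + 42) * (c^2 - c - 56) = c^4 + 12*c^3 - 27*c^2 - 770*c - 2352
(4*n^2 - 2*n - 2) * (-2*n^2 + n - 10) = -8*n^4 + 8*n^3 - 38*n^2 + 18*n + 20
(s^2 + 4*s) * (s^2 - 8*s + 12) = s^4 - 4*s^3 - 20*s^2 + 48*s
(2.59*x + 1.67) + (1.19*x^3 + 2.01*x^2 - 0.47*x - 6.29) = 1.19*x^3 + 2.01*x^2 + 2.12*x - 4.62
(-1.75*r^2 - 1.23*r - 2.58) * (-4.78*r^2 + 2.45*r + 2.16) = 8.365*r^4 + 1.5919*r^3 + 5.5389*r^2 - 8.9778*r - 5.5728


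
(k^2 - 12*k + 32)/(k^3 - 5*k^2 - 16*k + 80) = (k - 8)/(k^2 - k - 20)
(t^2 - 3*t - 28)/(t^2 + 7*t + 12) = (t - 7)/(t + 3)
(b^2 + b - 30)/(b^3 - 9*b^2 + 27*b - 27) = (b^2 + b - 30)/(b^3 - 9*b^2 + 27*b - 27)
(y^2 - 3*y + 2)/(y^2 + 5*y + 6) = (y^2 - 3*y + 2)/(y^2 + 5*y + 6)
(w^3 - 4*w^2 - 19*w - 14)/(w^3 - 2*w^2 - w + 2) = (w^2 - 5*w - 14)/(w^2 - 3*w + 2)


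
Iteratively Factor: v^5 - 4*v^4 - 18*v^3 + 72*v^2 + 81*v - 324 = (v - 3)*(v^4 - v^3 - 21*v^2 + 9*v + 108) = (v - 3)^2*(v^3 + 2*v^2 - 15*v - 36) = (v - 4)*(v - 3)^2*(v^2 + 6*v + 9) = (v - 4)*(v - 3)^2*(v + 3)*(v + 3)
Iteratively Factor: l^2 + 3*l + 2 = (l + 1)*(l + 2)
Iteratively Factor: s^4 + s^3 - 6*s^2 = (s + 3)*(s^3 - 2*s^2) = (s - 2)*(s + 3)*(s^2) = s*(s - 2)*(s + 3)*(s)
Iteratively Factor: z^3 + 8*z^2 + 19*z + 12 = (z + 4)*(z^2 + 4*z + 3) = (z + 1)*(z + 4)*(z + 3)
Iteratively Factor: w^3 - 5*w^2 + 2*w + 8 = (w + 1)*(w^2 - 6*w + 8) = (w - 4)*(w + 1)*(w - 2)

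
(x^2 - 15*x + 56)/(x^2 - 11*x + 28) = (x - 8)/(x - 4)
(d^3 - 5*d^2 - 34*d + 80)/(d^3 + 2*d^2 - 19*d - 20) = (d^2 - 10*d + 16)/(d^2 - 3*d - 4)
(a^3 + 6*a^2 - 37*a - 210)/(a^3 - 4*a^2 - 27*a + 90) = (a + 7)/(a - 3)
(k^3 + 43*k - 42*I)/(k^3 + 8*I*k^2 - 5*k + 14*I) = (k - 6*I)/(k + 2*I)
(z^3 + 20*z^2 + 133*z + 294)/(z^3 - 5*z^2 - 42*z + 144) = (z^2 + 14*z + 49)/(z^2 - 11*z + 24)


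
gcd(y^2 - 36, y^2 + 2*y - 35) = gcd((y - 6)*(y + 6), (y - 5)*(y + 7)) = 1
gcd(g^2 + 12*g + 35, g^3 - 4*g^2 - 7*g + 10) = 1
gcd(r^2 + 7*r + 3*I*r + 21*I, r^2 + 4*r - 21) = r + 7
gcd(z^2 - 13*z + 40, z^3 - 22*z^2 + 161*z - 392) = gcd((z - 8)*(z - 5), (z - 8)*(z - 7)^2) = z - 8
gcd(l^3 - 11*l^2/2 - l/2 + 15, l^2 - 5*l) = l - 5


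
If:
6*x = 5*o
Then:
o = 6*x/5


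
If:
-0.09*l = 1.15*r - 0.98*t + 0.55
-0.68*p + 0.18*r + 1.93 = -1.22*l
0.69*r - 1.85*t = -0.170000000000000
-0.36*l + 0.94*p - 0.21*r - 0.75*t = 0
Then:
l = -2.02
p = -0.89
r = -0.35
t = -0.04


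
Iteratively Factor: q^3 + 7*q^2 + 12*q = (q + 4)*(q^2 + 3*q) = (q + 3)*(q + 4)*(q)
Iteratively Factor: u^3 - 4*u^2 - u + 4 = (u - 1)*(u^2 - 3*u - 4) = (u - 1)*(u + 1)*(u - 4)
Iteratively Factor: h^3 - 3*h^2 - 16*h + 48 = (h + 4)*(h^2 - 7*h + 12) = (h - 4)*(h + 4)*(h - 3)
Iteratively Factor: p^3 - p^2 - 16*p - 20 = (p + 2)*(p^2 - 3*p - 10) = (p - 5)*(p + 2)*(p + 2)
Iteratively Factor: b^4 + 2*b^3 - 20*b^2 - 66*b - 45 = (b + 3)*(b^3 - b^2 - 17*b - 15) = (b + 1)*(b + 3)*(b^2 - 2*b - 15) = (b - 5)*(b + 1)*(b + 3)*(b + 3)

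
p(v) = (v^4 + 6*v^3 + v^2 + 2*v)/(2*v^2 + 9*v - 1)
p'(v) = (-4*v - 9)*(v^4 + 6*v^3 + v^2 + 2*v)/(2*v^2 + 9*v - 1)^2 + (4*v^3 + 18*v^2 + 2*v + 2)/(2*v^2 + 9*v - 1) = (4*v^5 + 39*v^4 + 104*v^3 - 13*v^2 - 2*v - 2)/(4*v^4 + 36*v^3 + 77*v^2 - 18*v + 1)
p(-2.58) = 5.25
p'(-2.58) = -5.03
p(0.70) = 0.67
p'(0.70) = 0.91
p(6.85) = 27.13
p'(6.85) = 7.50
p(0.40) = 0.47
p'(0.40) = 0.33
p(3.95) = 9.68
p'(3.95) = 4.52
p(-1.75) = 2.18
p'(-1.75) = -2.62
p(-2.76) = 6.23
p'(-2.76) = -5.87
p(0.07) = -0.41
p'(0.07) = -16.70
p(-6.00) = 1.41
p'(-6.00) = -12.05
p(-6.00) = 1.41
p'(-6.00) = -12.05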